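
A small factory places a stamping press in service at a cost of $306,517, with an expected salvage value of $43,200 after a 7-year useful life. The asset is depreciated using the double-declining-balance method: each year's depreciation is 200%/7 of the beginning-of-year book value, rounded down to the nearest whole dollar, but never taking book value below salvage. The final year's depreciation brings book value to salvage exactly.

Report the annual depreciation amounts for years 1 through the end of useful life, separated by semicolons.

$87,576; $62,554; $44,682; $31,915; $22,797; $13,793; $0

Depreciable base = $306,517 − $43,200 = $263,317.
Year 1: ⌊$306,517 × 200%/7⌋ = $87,576. Book value $218,941.
Year 2: ⌊$218,941 × 200%/7⌋ = $62,554. Book value $156,387.
Year 3: ⌊$156,387 × 200%/7⌋ = $44,682. Book value $111,705.
Year 4: ⌊$111,705 × 200%/7⌋ = $31,915. Book value $79,790.
Year 5: ⌊$79,790 × 200%/7⌋ = $22,797. Book value $56,993.
Year 6: ⌊$56,993 × 200%/7⌋ = $16,283, capped at $13,793. Book value $43,200.
Year 7 (final): $43,200 − $43,200 = $0. Book value $43,200.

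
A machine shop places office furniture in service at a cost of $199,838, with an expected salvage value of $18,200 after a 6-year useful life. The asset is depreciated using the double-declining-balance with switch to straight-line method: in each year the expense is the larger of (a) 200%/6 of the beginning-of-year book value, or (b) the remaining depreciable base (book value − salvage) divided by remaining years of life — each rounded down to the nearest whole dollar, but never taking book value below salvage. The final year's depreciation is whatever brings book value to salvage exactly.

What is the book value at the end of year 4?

Depreciable base = $199,838 − $18,200 = $181,638.
Year 1: DB = ⌊$199,838 × 200%/6⌋ = $66,612; SL = ⌊$181,638/6⌋ = $30,273 → take DB $66,612. Book value $133,226.
Year 2: DB = ⌊$133,226 × 200%/6⌋ = $44,408; SL = ⌊$115,026/5⌋ = $23,005 → take DB $44,408. Book value $88,818.
Year 3: DB = ⌊$88,818 × 200%/6⌋ = $29,606; SL = ⌊$70,618/4⌋ = $17,654 → take DB $29,606. Book value $59,212.
Year 4: DB = ⌊$59,212 × 200%/6⌋ = $19,737; SL = ⌊$41,012/3⌋ = $13,670 → take DB $19,737. Book value $39,475.

$39,475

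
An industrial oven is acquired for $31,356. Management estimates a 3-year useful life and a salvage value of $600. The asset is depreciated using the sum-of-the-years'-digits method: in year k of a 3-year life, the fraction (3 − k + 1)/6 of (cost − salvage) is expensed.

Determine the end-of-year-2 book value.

Depreciable base = $31,356 − $600 = $30,756.
Sum of the years' digits = 3+2+1 = 6.
Year 1: $30,756 × 3/6 = $15,378. Book value $15,978.
Year 2: $30,756 × 2/6 = $10,252. Book value $5,726.

$5,726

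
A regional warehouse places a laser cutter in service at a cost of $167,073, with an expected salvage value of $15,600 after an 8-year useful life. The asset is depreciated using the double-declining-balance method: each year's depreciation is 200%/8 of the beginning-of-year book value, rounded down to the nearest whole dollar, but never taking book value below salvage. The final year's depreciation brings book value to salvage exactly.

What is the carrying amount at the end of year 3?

Depreciable base = $167,073 − $15,600 = $151,473.
Year 1: ⌊$167,073 × 200%/8⌋ = $41,768. Book value $125,305.
Year 2: ⌊$125,305 × 200%/8⌋ = $31,326. Book value $93,979.
Year 3: ⌊$93,979 × 200%/8⌋ = $23,494. Book value $70,485.

$70,485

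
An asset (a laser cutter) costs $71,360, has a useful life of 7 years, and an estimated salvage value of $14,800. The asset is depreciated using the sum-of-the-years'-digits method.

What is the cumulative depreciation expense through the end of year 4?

Depreciable base = $71,360 − $14,800 = $56,560.
Sum of the years' digits = 7+6+5+4+3+2+1 = 28.
Year 1: $56,560 × 7/28 = $14,140. Book value $57,220.
Year 2: $56,560 × 6/28 = $12,120. Book value $45,100.
Year 3: $56,560 × 5/28 = $10,100. Book value $35,000.
Year 4: $56,560 × 4/28 = $8,080. Book value $26,920.
Accumulated through year 4 = $71,360 − $26,920 = $44,440.

$44,440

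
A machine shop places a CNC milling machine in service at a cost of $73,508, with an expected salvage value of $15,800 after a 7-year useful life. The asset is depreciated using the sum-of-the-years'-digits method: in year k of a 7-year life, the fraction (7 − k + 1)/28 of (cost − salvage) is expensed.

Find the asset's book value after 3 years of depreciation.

Depreciable base = $73,508 − $15,800 = $57,708.
Sum of the years' digits = 7+6+5+4+3+2+1 = 28.
Year 1: $57,708 × 7/28 = $14,427. Book value $59,081.
Year 2: $57,708 × 6/28 = $12,366. Book value $46,715.
Year 3: $57,708 × 5/28 = $10,305. Book value $36,410.

$36,410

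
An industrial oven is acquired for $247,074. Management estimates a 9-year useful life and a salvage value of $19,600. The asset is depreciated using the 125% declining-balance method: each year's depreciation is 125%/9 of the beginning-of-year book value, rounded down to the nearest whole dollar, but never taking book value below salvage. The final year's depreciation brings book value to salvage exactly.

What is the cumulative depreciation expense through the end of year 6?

$146,336

Depreciable base = $247,074 − $19,600 = $227,474.
Year 1: ⌊$247,074 × 125%/9⌋ = $34,315. Book value $212,759.
Year 2: ⌊$212,759 × 125%/9⌋ = $29,549. Book value $183,210.
Year 3: ⌊$183,210 × 125%/9⌋ = $25,445. Book value $157,765.
Year 4: ⌊$157,765 × 125%/9⌋ = $21,911. Book value $135,854.
Year 5: ⌊$135,854 × 125%/9⌋ = $18,868. Book value $116,986.
Year 6: ⌊$116,986 × 125%/9⌋ = $16,248. Book value $100,738.
Accumulated through year 6 = $247,074 − $100,738 = $146,336.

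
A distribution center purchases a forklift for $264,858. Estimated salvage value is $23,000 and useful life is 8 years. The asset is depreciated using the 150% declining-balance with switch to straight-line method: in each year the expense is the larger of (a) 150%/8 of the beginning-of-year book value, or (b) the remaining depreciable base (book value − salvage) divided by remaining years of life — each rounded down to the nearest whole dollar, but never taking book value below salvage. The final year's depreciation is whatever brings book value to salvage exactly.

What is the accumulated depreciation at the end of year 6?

Depreciable base = $264,858 − $23,000 = $241,858.
Year 1: DB = ⌊$264,858 × 150%/8⌋ = $49,660; SL = ⌊$241,858/8⌋ = $30,232 → take DB $49,660. Book value $215,198.
Year 2: DB = ⌊$215,198 × 150%/8⌋ = $40,349; SL = ⌊$192,198/7⌋ = $27,456 → take DB $40,349. Book value $174,849.
Year 3: DB = ⌊$174,849 × 150%/8⌋ = $32,784; SL = ⌊$151,849/6⌋ = $25,308 → take DB $32,784. Book value $142,065.
Year 4: DB = ⌊$142,065 × 150%/8⌋ = $26,637; SL = ⌊$119,065/5⌋ = $23,813 → take DB $26,637. Book value $115,428.
Year 5: DB = ⌊$115,428 × 150%/8⌋ = $21,642; SL = ⌊$92,428/4⌋ = $23,107 → take SL $23,107. Book value $92,321.
Year 6: DB = ⌊$92,321 × 150%/8⌋ = $17,310; SL = ⌊$69,321/3⌋ = $23,107 → take SL $23,107. Book value $69,214.
Accumulated through year 6 = $264,858 − $69,214 = $195,644.

$195,644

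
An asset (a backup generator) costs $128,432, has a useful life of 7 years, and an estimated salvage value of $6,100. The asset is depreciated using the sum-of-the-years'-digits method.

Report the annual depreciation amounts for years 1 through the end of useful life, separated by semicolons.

$30,583; $26,214; $21,845; $17,476; $13,107; $8,738; $4,369

Depreciable base = $128,432 − $6,100 = $122,332.
Sum of the years' digits = 7+6+5+4+3+2+1 = 28.
Year 1: $122,332 × 7/28 = $30,583. Book value $97,849.
Year 2: $122,332 × 6/28 = $26,214. Book value $71,635.
Year 3: $122,332 × 5/28 = $21,845. Book value $49,790.
Year 4: $122,332 × 4/28 = $17,476. Book value $32,314.
Year 5: $122,332 × 3/28 = $13,107. Book value $19,207.
Year 6: $122,332 × 2/28 = $8,738. Book value $10,469.
Year 7: $122,332 × 1/28 = $4,369. Book value $6,100.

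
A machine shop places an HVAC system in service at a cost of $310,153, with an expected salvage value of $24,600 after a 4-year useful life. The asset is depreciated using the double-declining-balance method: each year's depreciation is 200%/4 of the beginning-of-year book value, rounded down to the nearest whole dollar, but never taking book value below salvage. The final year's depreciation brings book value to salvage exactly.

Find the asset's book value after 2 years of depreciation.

$77,539

Depreciable base = $310,153 − $24,600 = $285,553.
Year 1: ⌊$310,153 × 200%/4⌋ = $155,076. Book value $155,077.
Year 2: ⌊$155,077 × 200%/4⌋ = $77,538. Book value $77,539.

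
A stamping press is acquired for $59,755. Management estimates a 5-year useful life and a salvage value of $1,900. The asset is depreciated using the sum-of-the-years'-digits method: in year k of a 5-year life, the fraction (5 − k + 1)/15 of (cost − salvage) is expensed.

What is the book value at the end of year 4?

Depreciable base = $59,755 − $1,900 = $57,855.
Sum of the years' digits = 5+4+3+2+1 = 15.
Year 1: $57,855 × 5/15 = $19,285. Book value $40,470.
Year 2: $57,855 × 4/15 = $15,428. Book value $25,042.
Year 3: $57,855 × 3/15 = $11,571. Book value $13,471.
Year 4: $57,855 × 2/15 = $7,714. Book value $5,757.

$5,757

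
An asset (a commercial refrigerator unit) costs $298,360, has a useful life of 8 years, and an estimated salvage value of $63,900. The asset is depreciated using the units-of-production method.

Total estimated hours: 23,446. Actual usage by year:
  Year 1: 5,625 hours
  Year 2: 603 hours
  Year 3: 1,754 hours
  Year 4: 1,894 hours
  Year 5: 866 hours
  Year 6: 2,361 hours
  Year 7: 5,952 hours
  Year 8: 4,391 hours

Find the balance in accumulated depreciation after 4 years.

$98,760

Depreciable base = $298,360 − $63,900 = $234,460.
Rate = $234,460 / 23,446 hours = $10 per hour.
Year 1: 5,625 × $10 = $56,250. Book value $242,110.
Year 2: 603 × $10 = $6,030. Book value $236,080.
Year 3: 1,754 × $10 = $17,540. Book value $218,540.
Year 4: 1,894 × $10 = $18,940. Book value $199,600.
Accumulated through year 4 = $298,360 − $199,600 = $98,760.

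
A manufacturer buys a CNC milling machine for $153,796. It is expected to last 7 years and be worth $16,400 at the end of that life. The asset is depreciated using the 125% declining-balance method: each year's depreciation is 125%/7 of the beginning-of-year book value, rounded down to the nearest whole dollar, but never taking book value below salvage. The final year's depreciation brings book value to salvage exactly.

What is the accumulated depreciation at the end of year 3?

Depreciable base = $153,796 − $16,400 = $137,396.
Year 1: ⌊$153,796 × 125%/7⌋ = $27,463. Book value $126,333.
Year 2: ⌊$126,333 × 125%/7⌋ = $22,559. Book value $103,774.
Year 3: ⌊$103,774 × 125%/7⌋ = $18,531. Book value $85,243.
Accumulated through year 3 = $153,796 − $85,243 = $68,553.

$68,553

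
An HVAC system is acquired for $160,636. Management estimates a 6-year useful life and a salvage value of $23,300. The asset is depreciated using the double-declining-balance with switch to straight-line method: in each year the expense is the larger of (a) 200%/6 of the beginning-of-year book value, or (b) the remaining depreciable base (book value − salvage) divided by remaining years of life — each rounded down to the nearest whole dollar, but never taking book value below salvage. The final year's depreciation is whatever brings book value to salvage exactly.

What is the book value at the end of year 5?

Depreciable base = $160,636 − $23,300 = $137,336.
Year 1: DB = ⌊$160,636 × 200%/6⌋ = $53,545; SL = ⌊$137,336/6⌋ = $22,889 → take DB $53,545. Book value $107,091.
Year 2: DB = ⌊$107,091 × 200%/6⌋ = $35,697; SL = ⌊$83,791/5⌋ = $16,758 → take DB $35,697. Book value $71,394.
Year 3: DB = ⌊$71,394 × 200%/6⌋ = $23,798; SL = ⌊$48,094/4⌋ = $12,023 → take DB $23,798. Book value $47,596.
Year 4: DB = ⌊$47,596 × 200%/6⌋ = $15,865; SL = ⌊$24,296/3⌋ = $8,098 → take DB $15,865. Book value $31,731.
Year 5: DB = ⌊$31,731 × 200%/6⌋ = $10,577; SL = ⌊$8,431/2⌋ = $4,215 → take DB $10,577, capped at $8,431. Book value $23,300.

$23,300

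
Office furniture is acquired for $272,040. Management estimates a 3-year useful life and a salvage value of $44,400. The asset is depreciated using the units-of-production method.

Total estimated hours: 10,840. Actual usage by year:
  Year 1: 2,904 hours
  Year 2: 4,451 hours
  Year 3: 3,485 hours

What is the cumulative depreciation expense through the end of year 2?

$154,455

Depreciable base = $272,040 − $44,400 = $227,640.
Rate = $227,640 / 10,840 hours = $21 per hour.
Year 1: 2,904 × $21 = $60,984. Book value $211,056.
Year 2: 4,451 × $21 = $93,471. Book value $117,585.
Accumulated through year 2 = $272,040 − $117,585 = $154,455.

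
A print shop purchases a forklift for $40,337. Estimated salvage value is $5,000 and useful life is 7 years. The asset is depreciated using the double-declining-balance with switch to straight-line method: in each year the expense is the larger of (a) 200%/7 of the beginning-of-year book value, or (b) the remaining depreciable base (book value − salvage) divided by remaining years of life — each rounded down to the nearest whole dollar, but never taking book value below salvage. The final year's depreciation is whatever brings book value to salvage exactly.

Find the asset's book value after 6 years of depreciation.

Depreciable base = $40,337 − $5,000 = $35,337.
Year 1: DB = ⌊$40,337 × 200%/7⌋ = $11,524; SL = ⌊$35,337/7⌋ = $5,048 → take DB $11,524. Book value $28,813.
Year 2: DB = ⌊$28,813 × 200%/7⌋ = $8,232; SL = ⌊$23,813/6⌋ = $3,968 → take DB $8,232. Book value $20,581.
Year 3: DB = ⌊$20,581 × 200%/7⌋ = $5,880; SL = ⌊$15,581/5⌋ = $3,116 → take DB $5,880. Book value $14,701.
Year 4: DB = ⌊$14,701 × 200%/7⌋ = $4,200; SL = ⌊$9,701/4⌋ = $2,425 → take DB $4,200. Book value $10,501.
Year 5: DB = ⌊$10,501 × 200%/7⌋ = $3,000; SL = ⌊$5,501/3⌋ = $1,833 → take DB $3,000. Book value $7,501.
Year 6: DB = ⌊$7,501 × 200%/7⌋ = $2,143; SL = ⌊$2,501/2⌋ = $1,250 → take DB $2,143. Book value $5,358.

$5,358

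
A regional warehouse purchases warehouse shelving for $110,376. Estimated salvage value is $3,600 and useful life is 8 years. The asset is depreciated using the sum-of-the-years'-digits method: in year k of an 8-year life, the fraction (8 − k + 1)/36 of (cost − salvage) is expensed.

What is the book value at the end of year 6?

$12,498

Depreciable base = $110,376 − $3,600 = $106,776.
Sum of the years' digits = 8+7+6+5+4+3+2+1 = 36.
Year 1: $106,776 × 8/36 = $23,728. Book value $86,648.
Year 2: $106,776 × 7/36 = $20,762. Book value $65,886.
Year 3: $106,776 × 6/36 = $17,796. Book value $48,090.
Year 4: $106,776 × 5/36 = $14,830. Book value $33,260.
Year 5: $106,776 × 4/36 = $11,864. Book value $21,396.
Year 6: $106,776 × 3/36 = $8,898. Book value $12,498.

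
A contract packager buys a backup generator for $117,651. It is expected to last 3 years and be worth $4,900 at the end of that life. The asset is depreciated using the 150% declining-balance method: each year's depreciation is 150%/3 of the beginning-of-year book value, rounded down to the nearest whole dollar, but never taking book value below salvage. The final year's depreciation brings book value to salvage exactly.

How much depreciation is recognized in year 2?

$29,413

Depreciable base = $117,651 − $4,900 = $112,751.
Year 1: ⌊$117,651 × 150%/3⌋ = $58,825. Book value $58,826.
Year 2: ⌊$58,826 × 150%/3⌋ = $29,413. Book value $29,413.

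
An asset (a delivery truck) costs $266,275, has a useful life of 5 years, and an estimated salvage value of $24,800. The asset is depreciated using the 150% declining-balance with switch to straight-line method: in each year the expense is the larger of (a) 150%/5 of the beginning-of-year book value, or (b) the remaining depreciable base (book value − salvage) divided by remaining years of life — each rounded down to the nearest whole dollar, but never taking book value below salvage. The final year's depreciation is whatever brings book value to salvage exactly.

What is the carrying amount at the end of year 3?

Depreciable base = $266,275 − $24,800 = $241,475.
Year 1: DB = ⌊$266,275 × 150%/5⌋ = $79,882; SL = ⌊$241,475/5⌋ = $48,295 → take DB $79,882. Book value $186,393.
Year 2: DB = ⌊$186,393 × 150%/5⌋ = $55,917; SL = ⌊$161,593/4⌋ = $40,398 → take DB $55,917. Book value $130,476.
Year 3: DB = ⌊$130,476 × 150%/5⌋ = $39,142; SL = ⌊$105,676/3⌋ = $35,225 → take DB $39,142. Book value $91,334.

$91,334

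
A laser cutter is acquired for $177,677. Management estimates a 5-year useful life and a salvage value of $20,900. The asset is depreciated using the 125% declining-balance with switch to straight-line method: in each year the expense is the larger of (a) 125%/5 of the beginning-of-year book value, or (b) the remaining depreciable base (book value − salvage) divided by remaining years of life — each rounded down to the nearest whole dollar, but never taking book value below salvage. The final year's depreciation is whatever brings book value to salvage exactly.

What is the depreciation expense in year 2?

Depreciable base = $177,677 − $20,900 = $156,777.
Year 1: DB = ⌊$177,677 × 125%/5⌋ = $44,419; SL = ⌊$156,777/5⌋ = $31,355 → take DB $44,419. Book value $133,258.
Year 2: DB = ⌊$133,258 × 125%/5⌋ = $33,314; SL = ⌊$112,358/4⌋ = $28,089 → take DB $33,314. Book value $99,944.

$33,314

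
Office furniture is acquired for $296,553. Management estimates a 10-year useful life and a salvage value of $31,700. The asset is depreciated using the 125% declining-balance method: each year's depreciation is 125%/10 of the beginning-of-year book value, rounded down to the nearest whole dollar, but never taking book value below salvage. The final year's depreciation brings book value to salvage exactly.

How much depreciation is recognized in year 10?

Depreciable base = $296,553 − $31,700 = $264,853.
Year 1: ⌊$296,553 × 125%/10⌋ = $37,069. Book value $259,484.
Year 2: ⌊$259,484 × 125%/10⌋ = $32,435. Book value $227,049.
Year 3: ⌊$227,049 × 125%/10⌋ = $28,381. Book value $198,668.
Year 4: ⌊$198,668 × 125%/10⌋ = $24,833. Book value $173,835.
Year 5: ⌊$173,835 × 125%/10⌋ = $21,729. Book value $152,106.
Year 6: ⌊$152,106 × 125%/10⌋ = $19,013. Book value $133,093.
Year 7: ⌊$133,093 × 125%/10⌋ = $16,636. Book value $116,457.
Year 8: ⌊$116,457 × 125%/10⌋ = $14,557. Book value $101,900.
Year 9: ⌊$101,900 × 125%/10⌋ = $12,737. Book value $89,163.
Year 10 (final): $89,163 − $31,700 = $57,463. Book value $31,700.

$57,463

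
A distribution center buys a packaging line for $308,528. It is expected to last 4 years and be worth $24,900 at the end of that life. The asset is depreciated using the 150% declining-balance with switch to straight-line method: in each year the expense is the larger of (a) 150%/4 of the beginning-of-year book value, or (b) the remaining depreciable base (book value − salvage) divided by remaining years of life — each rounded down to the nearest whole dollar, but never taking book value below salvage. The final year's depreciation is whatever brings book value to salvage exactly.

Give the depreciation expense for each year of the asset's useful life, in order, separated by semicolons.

$115,698; $72,311; $47,809; $47,810

Depreciable base = $308,528 − $24,900 = $283,628.
Year 1: DB = ⌊$308,528 × 150%/4⌋ = $115,698; SL = ⌊$283,628/4⌋ = $70,907 → take DB $115,698. Book value $192,830.
Year 2: DB = ⌊$192,830 × 150%/4⌋ = $72,311; SL = ⌊$167,930/3⌋ = $55,976 → take DB $72,311. Book value $120,519.
Year 3: DB = ⌊$120,519 × 150%/4⌋ = $45,194; SL = ⌊$95,619/2⌋ = $47,809 → take SL $47,809. Book value $72,710.
Year 4 (final): $72,710 − $24,900 = $47,810. Book value $24,900.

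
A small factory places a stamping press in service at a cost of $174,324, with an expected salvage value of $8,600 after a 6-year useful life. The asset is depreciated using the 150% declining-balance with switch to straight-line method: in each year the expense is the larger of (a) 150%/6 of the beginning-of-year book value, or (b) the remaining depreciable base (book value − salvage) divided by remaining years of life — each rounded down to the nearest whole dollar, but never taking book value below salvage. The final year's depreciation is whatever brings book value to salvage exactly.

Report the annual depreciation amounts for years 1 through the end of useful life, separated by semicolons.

$43,581; $32,685; $24,514; $21,648; $21,648; $21,648

Depreciable base = $174,324 − $8,600 = $165,724.
Year 1: DB = ⌊$174,324 × 150%/6⌋ = $43,581; SL = ⌊$165,724/6⌋ = $27,620 → take DB $43,581. Book value $130,743.
Year 2: DB = ⌊$130,743 × 150%/6⌋ = $32,685; SL = ⌊$122,143/5⌋ = $24,428 → take DB $32,685. Book value $98,058.
Year 3: DB = ⌊$98,058 × 150%/6⌋ = $24,514; SL = ⌊$89,458/4⌋ = $22,364 → take DB $24,514. Book value $73,544.
Year 4: DB = ⌊$73,544 × 150%/6⌋ = $18,386; SL = ⌊$64,944/3⌋ = $21,648 → take SL $21,648. Book value $51,896.
Year 5: DB = ⌊$51,896 × 150%/6⌋ = $12,974; SL = ⌊$43,296/2⌋ = $21,648 → take SL $21,648. Book value $30,248.
Year 6 (final): $30,248 − $8,600 = $21,648. Book value $8,600.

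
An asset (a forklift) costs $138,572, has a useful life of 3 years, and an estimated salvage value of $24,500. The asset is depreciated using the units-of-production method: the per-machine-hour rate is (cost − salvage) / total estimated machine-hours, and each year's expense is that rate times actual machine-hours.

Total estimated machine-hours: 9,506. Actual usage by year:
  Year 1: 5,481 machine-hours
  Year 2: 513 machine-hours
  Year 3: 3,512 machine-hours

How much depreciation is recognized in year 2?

$6,156

Depreciable base = $138,572 − $24,500 = $114,072.
Rate = $114,072 / 9,506 machine-hours = $12 per machine-hour.
Year 1: 5,481 × $12 = $65,772. Book value $72,800.
Year 2: 513 × $12 = $6,156. Book value $66,644.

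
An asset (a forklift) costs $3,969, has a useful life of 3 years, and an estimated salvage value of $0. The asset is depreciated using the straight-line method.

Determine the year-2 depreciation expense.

Depreciable base = $3,969 − $0 = $3,969.
Annual expense = $3,969 / 3 = $1,323.

$1,323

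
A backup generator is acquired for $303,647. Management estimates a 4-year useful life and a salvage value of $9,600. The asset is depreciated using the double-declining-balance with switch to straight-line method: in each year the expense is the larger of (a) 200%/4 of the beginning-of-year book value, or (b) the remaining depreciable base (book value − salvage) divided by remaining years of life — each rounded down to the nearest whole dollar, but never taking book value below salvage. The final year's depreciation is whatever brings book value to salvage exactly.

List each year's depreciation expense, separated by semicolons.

Depreciable base = $303,647 − $9,600 = $294,047.
Year 1: DB = ⌊$303,647 × 200%/4⌋ = $151,823; SL = ⌊$294,047/4⌋ = $73,511 → take DB $151,823. Book value $151,824.
Year 2: DB = ⌊$151,824 × 200%/4⌋ = $75,912; SL = ⌊$142,224/3⌋ = $47,408 → take DB $75,912. Book value $75,912.
Year 3: DB = ⌊$75,912 × 200%/4⌋ = $37,956; SL = ⌊$66,312/2⌋ = $33,156 → take DB $37,956. Book value $37,956.
Year 4 (final): $37,956 − $9,600 = $28,356. Book value $9,600.

$151,823; $75,912; $37,956; $28,356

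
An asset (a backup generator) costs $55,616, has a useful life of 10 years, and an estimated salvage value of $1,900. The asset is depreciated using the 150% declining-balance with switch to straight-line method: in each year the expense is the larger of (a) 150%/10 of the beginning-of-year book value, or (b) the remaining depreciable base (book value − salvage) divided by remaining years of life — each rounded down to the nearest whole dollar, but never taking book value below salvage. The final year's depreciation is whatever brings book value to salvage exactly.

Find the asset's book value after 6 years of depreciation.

Depreciable base = $55,616 − $1,900 = $53,716.
Year 1: DB = ⌊$55,616 × 150%/10⌋ = $8,342; SL = ⌊$53,716/10⌋ = $5,371 → take DB $8,342. Book value $47,274.
Year 2: DB = ⌊$47,274 × 150%/10⌋ = $7,091; SL = ⌊$45,374/9⌋ = $5,041 → take DB $7,091. Book value $40,183.
Year 3: DB = ⌊$40,183 × 150%/10⌋ = $6,027; SL = ⌊$38,283/8⌋ = $4,785 → take DB $6,027. Book value $34,156.
Year 4: DB = ⌊$34,156 × 150%/10⌋ = $5,123; SL = ⌊$32,256/7⌋ = $4,608 → take DB $5,123. Book value $29,033.
Year 5: DB = ⌊$29,033 × 150%/10⌋ = $4,354; SL = ⌊$27,133/6⌋ = $4,522 → take SL $4,522. Book value $24,511.
Year 6: DB = ⌊$24,511 × 150%/10⌋ = $3,676; SL = ⌊$22,611/5⌋ = $4,522 → take SL $4,522. Book value $19,989.

$19,989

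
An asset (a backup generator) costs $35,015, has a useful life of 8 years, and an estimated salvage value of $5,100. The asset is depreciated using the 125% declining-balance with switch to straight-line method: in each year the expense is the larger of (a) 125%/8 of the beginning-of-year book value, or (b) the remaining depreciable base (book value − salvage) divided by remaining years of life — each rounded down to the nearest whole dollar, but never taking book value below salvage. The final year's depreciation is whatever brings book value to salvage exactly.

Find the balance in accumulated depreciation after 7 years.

Depreciable base = $35,015 − $5,100 = $29,915.
Year 1: DB = ⌊$35,015 × 125%/8⌋ = $5,471; SL = ⌊$29,915/8⌋ = $3,739 → take DB $5,471. Book value $29,544.
Year 2: DB = ⌊$29,544 × 125%/8⌋ = $4,616; SL = ⌊$24,444/7⌋ = $3,492 → take DB $4,616. Book value $24,928.
Year 3: DB = ⌊$24,928 × 125%/8⌋ = $3,895; SL = ⌊$19,828/6⌋ = $3,304 → take DB $3,895. Book value $21,033.
Year 4: DB = ⌊$21,033 × 125%/8⌋ = $3,286; SL = ⌊$15,933/5⌋ = $3,186 → take DB $3,286. Book value $17,747.
Year 5: DB = ⌊$17,747 × 125%/8⌋ = $2,772; SL = ⌊$12,647/4⌋ = $3,161 → take SL $3,161. Book value $14,586.
Year 6: DB = ⌊$14,586 × 125%/8⌋ = $2,279; SL = ⌊$9,486/3⌋ = $3,162 → take SL $3,162. Book value $11,424.
Year 7: DB = ⌊$11,424 × 125%/8⌋ = $1,785; SL = ⌊$6,324/2⌋ = $3,162 → take SL $3,162. Book value $8,262.
Accumulated through year 7 = $35,015 − $8,262 = $26,753.

$26,753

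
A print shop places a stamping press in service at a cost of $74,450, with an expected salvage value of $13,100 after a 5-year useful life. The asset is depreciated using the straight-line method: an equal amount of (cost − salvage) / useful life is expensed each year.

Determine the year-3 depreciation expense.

Depreciable base = $74,450 − $13,100 = $61,350.
Annual expense = $61,350 / 5 = $12,270.

$12,270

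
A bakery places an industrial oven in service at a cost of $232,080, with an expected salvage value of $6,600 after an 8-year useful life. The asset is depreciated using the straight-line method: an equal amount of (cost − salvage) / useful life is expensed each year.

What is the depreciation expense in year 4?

Depreciable base = $232,080 − $6,600 = $225,480.
Annual expense = $225,480 / 8 = $28,185.

$28,185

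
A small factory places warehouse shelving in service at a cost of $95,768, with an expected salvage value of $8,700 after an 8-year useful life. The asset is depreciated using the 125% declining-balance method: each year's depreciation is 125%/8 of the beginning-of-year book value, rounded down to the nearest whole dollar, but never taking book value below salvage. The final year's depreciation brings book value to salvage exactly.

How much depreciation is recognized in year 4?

$8,988

Depreciable base = $95,768 − $8,700 = $87,068.
Year 1: ⌊$95,768 × 125%/8⌋ = $14,963. Book value $80,805.
Year 2: ⌊$80,805 × 125%/8⌋ = $12,625. Book value $68,180.
Year 3: ⌊$68,180 × 125%/8⌋ = $10,653. Book value $57,527.
Year 4: ⌊$57,527 × 125%/8⌋ = $8,988. Book value $48,539.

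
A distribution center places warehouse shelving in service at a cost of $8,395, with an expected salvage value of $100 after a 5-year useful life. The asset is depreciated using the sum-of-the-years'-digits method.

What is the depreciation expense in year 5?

Depreciable base = $8,395 − $100 = $8,295.
Sum of the years' digits = 5+4+3+2+1 = 15.
Year 1: $8,295 × 5/15 = $2,765. Book value $5,630.
Year 2: $8,295 × 4/15 = $2,212. Book value $3,418.
Year 3: $8,295 × 3/15 = $1,659. Book value $1,759.
Year 4: $8,295 × 2/15 = $1,106. Book value $653.
Year 5: $8,295 × 1/15 = $553. Book value $100.

$553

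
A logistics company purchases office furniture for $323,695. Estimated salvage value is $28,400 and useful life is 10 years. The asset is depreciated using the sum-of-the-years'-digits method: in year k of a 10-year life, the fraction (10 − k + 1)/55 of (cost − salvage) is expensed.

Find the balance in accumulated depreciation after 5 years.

Depreciable base = $323,695 − $28,400 = $295,295.
Sum of the years' digits = 10+9+8+7+6+5+4+3+2+1 = 55.
Year 1: $295,295 × 10/55 = $53,690. Book value $270,005.
Year 2: $295,295 × 9/55 = $48,321. Book value $221,684.
Year 3: $295,295 × 8/55 = $42,952. Book value $178,732.
Year 4: $295,295 × 7/55 = $37,583. Book value $141,149.
Year 5: $295,295 × 6/55 = $32,214. Book value $108,935.
Accumulated through year 5 = $323,695 − $108,935 = $214,760.

$214,760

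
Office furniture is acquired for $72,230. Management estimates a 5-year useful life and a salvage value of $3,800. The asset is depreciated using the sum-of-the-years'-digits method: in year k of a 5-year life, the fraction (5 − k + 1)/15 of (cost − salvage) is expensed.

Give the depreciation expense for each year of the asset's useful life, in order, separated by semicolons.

$22,810; $18,248; $13,686; $9,124; $4,562

Depreciable base = $72,230 − $3,800 = $68,430.
Sum of the years' digits = 5+4+3+2+1 = 15.
Year 1: $68,430 × 5/15 = $22,810. Book value $49,420.
Year 2: $68,430 × 4/15 = $18,248. Book value $31,172.
Year 3: $68,430 × 3/15 = $13,686. Book value $17,486.
Year 4: $68,430 × 2/15 = $9,124. Book value $8,362.
Year 5: $68,430 × 1/15 = $4,562. Book value $3,800.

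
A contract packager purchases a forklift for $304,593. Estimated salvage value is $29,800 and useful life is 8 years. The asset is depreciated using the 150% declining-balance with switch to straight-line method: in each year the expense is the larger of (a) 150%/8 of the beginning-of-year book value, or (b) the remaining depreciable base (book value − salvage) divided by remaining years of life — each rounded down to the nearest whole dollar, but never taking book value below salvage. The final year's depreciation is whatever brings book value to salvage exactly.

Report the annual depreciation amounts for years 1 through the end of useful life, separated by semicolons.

Depreciable base = $304,593 − $29,800 = $274,793.
Year 1: DB = ⌊$304,593 × 150%/8⌋ = $57,111; SL = ⌊$274,793/8⌋ = $34,349 → take DB $57,111. Book value $247,482.
Year 2: DB = ⌊$247,482 × 150%/8⌋ = $46,402; SL = ⌊$217,682/7⌋ = $31,097 → take DB $46,402. Book value $201,080.
Year 3: DB = ⌊$201,080 × 150%/8⌋ = $37,702; SL = ⌊$171,280/6⌋ = $28,546 → take DB $37,702. Book value $163,378.
Year 4: DB = ⌊$163,378 × 150%/8⌋ = $30,633; SL = ⌊$133,578/5⌋ = $26,715 → take DB $30,633. Book value $132,745.
Year 5: DB = ⌊$132,745 × 150%/8⌋ = $24,889; SL = ⌊$102,945/4⌋ = $25,736 → take SL $25,736. Book value $107,009.
Year 6: DB = ⌊$107,009 × 150%/8⌋ = $20,064; SL = ⌊$77,209/3⌋ = $25,736 → take SL $25,736. Book value $81,273.
Year 7: DB = ⌊$81,273 × 150%/8⌋ = $15,238; SL = ⌊$51,473/2⌋ = $25,736 → take SL $25,736. Book value $55,537.
Year 8 (final): $55,537 − $29,800 = $25,737. Book value $29,800.

$57,111; $46,402; $37,702; $30,633; $25,736; $25,736; $25,736; $25,737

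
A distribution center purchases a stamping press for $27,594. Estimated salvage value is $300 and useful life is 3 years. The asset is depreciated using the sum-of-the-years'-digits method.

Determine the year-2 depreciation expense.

Depreciable base = $27,594 − $300 = $27,294.
Sum of the years' digits = 3+2+1 = 6.
Year 1: $27,294 × 3/6 = $13,647. Book value $13,947.
Year 2: $27,294 × 2/6 = $9,098. Book value $4,849.

$9,098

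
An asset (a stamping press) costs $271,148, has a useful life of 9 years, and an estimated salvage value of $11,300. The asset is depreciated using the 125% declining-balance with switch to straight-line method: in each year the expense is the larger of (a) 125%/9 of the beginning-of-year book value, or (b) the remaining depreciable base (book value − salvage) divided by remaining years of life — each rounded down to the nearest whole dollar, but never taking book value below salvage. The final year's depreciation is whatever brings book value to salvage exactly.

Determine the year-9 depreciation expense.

$26,973

Depreciable base = $271,148 − $11,300 = $259,848.
Year 1: DB = ⌊$271,148 × 125%/9⌋ = $37,659; SL = ⌊$259,848/9⌋ = $28,872 → take DB $37,659. Book value $233,489.
Year 2: DB = ⌊$233,489 × 125%/9⌋ = $32,429; SL = ⌊$222,189/8⌋ = $27,773 → take DB $32,429. Book value $201,060.
Year 3: DB = ⌊$201,060 × 125%/9⌋ = $27,925; SL = ⌊$189,760/7⌋ = $27,108 → take DB $27,925. Book value $173,135.
Year 4: DB = ⌊$173,135 × 125%/9⌋ = $24,046; SL = ⌊$161,835/6⌋ = $26,972 → take SL $26,972. Book value $146,163.
Year 5: DB = ⌊$146,163 × 125%/9⌋ = $20,300; SL = ⌊$134,863/5⌋ = $26,972 → take SL $26,972. Book value $119,191.
Year 6: DB = ⌊$119,191 × 125%/9⌋ = $16,554; SL = ⌊$107,891/4⌋ = $26,972 → take SL $26,972. Book value $92,219.
Year 7: DB = ⌊$92,219 × 125%/9⌋ = $12,808; SL = ⌊$80,919/3⌋ = $26,973 → take SL $26,973. Book value $65,246.
Year 8: DB = ⌊$65,246 × 125%/9⌋ = $9,061; SL = ⌊$53,946/2⌋ = $26,973 → take SL $26,973. Book value $38,273.
Year 9 (final): $38,273 − $11,300 = $26,973. Book value $11,300.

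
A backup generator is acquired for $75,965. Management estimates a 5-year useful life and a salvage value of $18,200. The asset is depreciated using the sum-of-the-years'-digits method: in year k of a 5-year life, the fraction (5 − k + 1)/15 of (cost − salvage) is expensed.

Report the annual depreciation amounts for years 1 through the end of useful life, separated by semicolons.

Depreciable base = $75,965 − $18,200 = $57,765.
Sum of the years' digits = 5+4+3+2+1 = 15.
Year 1: $57,765 × 5/15 = $19,255. Book value $56,710.
Year 2: $57,765 × 4/15 = $15,404. Book value $41,306.
Year 3: $57,765 × 3/15 = $11,553. Book value $29,753.
Year 4: $57,765 × 2/15 = $7,702. Book value $22,051.
Year 5: $57,765 × 1/15 = $3,851. Book value $18,200.

$19,255; $15,404; $11,553; $7,702; $3,851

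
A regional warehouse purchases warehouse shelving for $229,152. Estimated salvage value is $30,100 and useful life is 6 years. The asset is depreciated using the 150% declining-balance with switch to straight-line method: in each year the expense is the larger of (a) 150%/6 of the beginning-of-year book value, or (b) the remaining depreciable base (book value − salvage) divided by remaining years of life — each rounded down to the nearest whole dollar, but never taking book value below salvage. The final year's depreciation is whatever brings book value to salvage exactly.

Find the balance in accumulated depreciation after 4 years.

Depreciable base = $229,152 − $30,100 = $199,052.
Year 1: DB = ⌊$229,152 × 150%/6⌋ = $57,288; SL = ⌊$199,052/6⌋ = $33,175 → take DB $57,288. Book value $171,864.
Year 2: DB = ⌊$171,864 × 150%/6⌋ = $42,966; SL = ⌊$141,764/5⌋ = $28,352 → take DB $42,966. Book value $128,898.
Year 3: DB = ⌊$128,898 × 150%/6⌋ = $32,224; SL = ⌊$98,798/4⌋ = $24,699 → take DB $32,224. Book value $96,674.
Year 4: DB = ⌊$96,674 × 150%/6⌋ = $24,168; SL = ⌊$66,574/3⌋ = $22,191 → take DB $24,168. Book value $72,506.
Accumulated through year 4 = $229,152 − $72,506 = $156,646.

$156,646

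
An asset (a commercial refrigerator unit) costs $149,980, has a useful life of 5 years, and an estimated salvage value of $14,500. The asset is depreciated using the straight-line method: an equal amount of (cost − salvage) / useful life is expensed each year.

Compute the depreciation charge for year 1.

Depreciable base = $149,980 − $14,500 = $135,480.
Annual expense = $135,480 / 5 = $27,096.

$27,096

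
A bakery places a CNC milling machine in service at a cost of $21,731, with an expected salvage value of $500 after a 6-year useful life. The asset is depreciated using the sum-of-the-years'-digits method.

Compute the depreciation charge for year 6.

$1,011

Depreciable base = $21,731 − $500 = $21,231.
Sum of the years' digits = 6+5+4+3+2+1 = 21.
Year 1: $21,231 × 6/21 = $6,066. Book value $15,665.
Year 2: $21,231 × 5/21 = $5,055. Book value $10,610.
Year 3: $21,231 × 4/21 = $4,044. Book value $6,566.
Year 4: $21,231 × 3/21 = $3,033. Book value $3,533.
Year 5: $21,231 × 2/21 = $2,022. Book value $1,511.
Year 6: $21,231 × 1/21 = $1,011. Book value $500.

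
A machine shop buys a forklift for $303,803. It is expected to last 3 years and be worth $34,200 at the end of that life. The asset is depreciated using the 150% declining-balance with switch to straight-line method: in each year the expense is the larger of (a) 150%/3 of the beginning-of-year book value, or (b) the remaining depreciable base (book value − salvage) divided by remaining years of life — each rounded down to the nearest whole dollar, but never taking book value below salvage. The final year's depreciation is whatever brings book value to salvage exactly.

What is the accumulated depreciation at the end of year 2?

$227,852

Depreciable base = $303,803 − $34,200 = $269,603.
Year 1: DB = ⌊$303,803 × 150%/3⌋ = $151,901; SL = ⌊$269,603/3⌋ = $89,867 → take DB $151,901. Book value $151,902.
Year 2: DB = ⌊$151,902 × 150%/3⌋ = $75,951; SL = ⌊$117,702/2⌋ = $58,851 → take DB $75,951. Book value $75,951.
Accumulated through year 2 = $303,803 − $75,951 = $227,852.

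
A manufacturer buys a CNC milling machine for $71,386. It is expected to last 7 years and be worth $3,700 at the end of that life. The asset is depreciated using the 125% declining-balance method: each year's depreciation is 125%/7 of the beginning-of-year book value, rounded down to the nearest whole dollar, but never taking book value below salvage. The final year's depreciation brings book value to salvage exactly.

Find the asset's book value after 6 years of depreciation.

$21,932

Depreciable base = $71,386 − $3,700 = $67,686.
Year 1: ⌊$71,386 × 125%/7⌋ = $12,747. Book value $58,639.
Year 2: ⌊$58,639 × 125%/7⌋ = $10,471. Book value $48,168.
Year 3: ⌊$48,168 × 125%/7⌋ = $8,601. Book value $39,567.
Year 4: ⌊$39,567 × 125%/7⌋ = $7,065. Book value $32,502.
Year 5: ⌊$32,502 × 125%/7⌋ = $5,803. Book value $26,699.
Year 6: ⌊$26,699 × 125%/7⌋ = $4,767. Book value $21,932.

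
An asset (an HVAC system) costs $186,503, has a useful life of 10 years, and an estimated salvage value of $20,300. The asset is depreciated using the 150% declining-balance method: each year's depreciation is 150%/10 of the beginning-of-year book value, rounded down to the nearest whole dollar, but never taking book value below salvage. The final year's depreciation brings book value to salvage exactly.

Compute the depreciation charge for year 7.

$10,551

Depreciable base = $186,503 − $20,300 = $166,203.
Year 1: ⌊$186,503 × 150%/10⌋ = $27,975. Book value $158,528.
Year 2: ⌊$158,528 × 150%/10⌋ = $23,779. Book value $134,749.
Year 3: ⌊$134,749 × 150%/10⌋ = $20,212. Book value $114,537.
Year 4: ⌊$114,537 × 150%/10⌋ = $17,180. Book value $97,357.
Year 5: ⌊$97,357 × 150%/10⌋ = $14,603. Book value $82,754.
Year 6: ⌊$82,754 × 150%/10⌋ = $12,413. Book value $70,341.
Year 7: ⌊$70,341 × 150%/10⌋ = $10,551. Book value $59,790.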